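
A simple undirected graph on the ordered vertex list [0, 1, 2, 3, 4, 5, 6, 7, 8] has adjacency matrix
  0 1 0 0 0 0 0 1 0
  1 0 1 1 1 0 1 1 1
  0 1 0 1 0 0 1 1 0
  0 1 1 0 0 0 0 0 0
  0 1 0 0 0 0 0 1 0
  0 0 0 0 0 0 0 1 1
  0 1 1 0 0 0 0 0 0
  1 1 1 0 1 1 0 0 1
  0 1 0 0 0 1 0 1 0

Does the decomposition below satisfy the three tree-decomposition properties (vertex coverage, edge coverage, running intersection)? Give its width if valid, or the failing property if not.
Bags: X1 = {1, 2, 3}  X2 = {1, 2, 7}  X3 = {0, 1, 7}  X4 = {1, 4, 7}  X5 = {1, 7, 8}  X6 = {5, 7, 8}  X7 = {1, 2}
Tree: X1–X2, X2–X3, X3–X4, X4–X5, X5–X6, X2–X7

No — vertex 6 appears in no bag.

A tree decomposition must satisfy three properties: every vertex lies in some bag; for every edge, both endpoints lie together in some bag; and for every vertex, the bags containing it form a connected subtree. Here vertex 6 appears in no bag, so the decomposition is invalid.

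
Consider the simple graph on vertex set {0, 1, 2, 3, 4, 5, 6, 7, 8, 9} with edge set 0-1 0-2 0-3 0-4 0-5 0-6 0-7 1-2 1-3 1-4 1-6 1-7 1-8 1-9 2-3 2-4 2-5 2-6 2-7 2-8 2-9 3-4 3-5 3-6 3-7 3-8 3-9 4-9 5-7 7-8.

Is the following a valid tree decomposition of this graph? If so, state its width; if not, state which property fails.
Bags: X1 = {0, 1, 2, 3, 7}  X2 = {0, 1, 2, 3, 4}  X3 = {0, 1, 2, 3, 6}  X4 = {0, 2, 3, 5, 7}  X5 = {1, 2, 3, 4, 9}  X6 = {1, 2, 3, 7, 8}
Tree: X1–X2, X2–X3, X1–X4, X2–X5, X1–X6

Yes; width 4.

Every vertex of G appears in some bag (union = {0, 1, 2, 3, 4, 5, 6, 7, 8, 9}); every edge is covered by a bag; and for each vertex v the set of bags containing v is connected in the bag tree. The decomposition is therefore valid. The largest bag has 5 vertices, so the width is 4.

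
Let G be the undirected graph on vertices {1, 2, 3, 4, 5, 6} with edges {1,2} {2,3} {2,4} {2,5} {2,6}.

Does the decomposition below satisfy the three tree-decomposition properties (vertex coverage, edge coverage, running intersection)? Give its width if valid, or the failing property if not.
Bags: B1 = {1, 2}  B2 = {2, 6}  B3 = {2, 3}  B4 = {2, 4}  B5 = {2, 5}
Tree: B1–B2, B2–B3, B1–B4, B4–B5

Yes; width 1.

Every vertex of G appears in some bag (union = {1, 2, 3, 4, 5, 6}); every edge is covered by a bag; and for each vertex v the set of bags containing v is connected in the bag tree. The decomposition is therefore valid. The largest bag has 2 vertices, so the width is 1.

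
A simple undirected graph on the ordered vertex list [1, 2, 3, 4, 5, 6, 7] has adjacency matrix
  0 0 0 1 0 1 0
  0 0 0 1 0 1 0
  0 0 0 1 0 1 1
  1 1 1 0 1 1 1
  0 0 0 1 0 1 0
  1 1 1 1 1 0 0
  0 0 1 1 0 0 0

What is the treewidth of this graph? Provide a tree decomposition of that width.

Treewidth 2.
One such decomposition:
Bags: B1 = {3, 4, 6}  B2 = {1, 4, 6}  B3 = {2, 4, 6}  B4 = {3, 4, 7}  B5 = {4, 5, 6}
Tree: B1–B2, B1–B3, B1–B4, B1–B5

The largest bag has 3 vertices, giving width 2; this decomposition certifies tw(G) ≤ 2. On the other hand G contains the 3-clique {1, 4, 6}. A clique must lie in a single bag of any decomposition, so no decomposition can have width below 2. Hence tw(G) = 2 exactly.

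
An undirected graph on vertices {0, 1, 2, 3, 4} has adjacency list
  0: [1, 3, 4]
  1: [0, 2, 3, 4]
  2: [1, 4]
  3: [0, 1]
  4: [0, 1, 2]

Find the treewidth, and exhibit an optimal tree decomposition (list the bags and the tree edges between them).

Treewidth 2.
Bags: B1 = {0, 1, 3}  B2 = {0, 1, 4}  B3 = {1, 2, 4}
Tree: B1–B2, B2–B3

Each bag holds 3 vertices, so the decomposition has width 2, which upper-bounds the treewidth. Conversely, {0, 1, 3} is a clique of size 3, and the vertices of any clique must share a bag in every tree decomposition; so some bag has ≥ 3 vertices and tw(G) ≥ 2. Hence tw(G) = 2 exactly.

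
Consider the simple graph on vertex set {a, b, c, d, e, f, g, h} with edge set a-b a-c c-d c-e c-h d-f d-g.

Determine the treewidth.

1

A width-1 tree decomposition is:
Bags: B1 = {d, g}  B2 = {c, d}  B3 = {c, e}  B4 = {a, c}  B5 = {a, b}  B6 = {c, h}  B7 = {d, f}
Tree: B1–B2, B2–B3, B3–B4, B4–B5, B3–B6, B1–B7
Every bag has size at most 2, so the width is 2 − 1 = 1 and tw(G) ≤ 1. G has an edge, so its treewidth is at least 1. The upper and lower bounds meet at 1, so that is the treewidth.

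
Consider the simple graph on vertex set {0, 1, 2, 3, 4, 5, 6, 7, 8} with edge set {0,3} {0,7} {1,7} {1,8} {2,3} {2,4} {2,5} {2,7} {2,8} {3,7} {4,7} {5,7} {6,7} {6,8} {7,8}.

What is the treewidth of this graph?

A width-2 tree decomposition is:
Bags: B1 = {2, 5, 7}  B2 = {2, 3, 7}  B3 = {2, 4, 7}  B4 = {0, 3, 7}  B5 = {2, 7, 8}  B6 = {6, 7, 8}  B7 = {1, 7, 8}
Tree: B1–B2, B1–B3, B2–B4, B3–B5, B5–B6, B5–B7
Every bag has size at most 3, so the width is 3 − 1 = 2 and tw(G) ≤ 2. For the lower bound, the 3 vertices {0, 3, 7} are pairwise adjacent, and any tree decomposition puts a clique entirely inside one bag — forcing width ≥ 2. The upper and lower bounds meet at 2, so that is the treewidth.

2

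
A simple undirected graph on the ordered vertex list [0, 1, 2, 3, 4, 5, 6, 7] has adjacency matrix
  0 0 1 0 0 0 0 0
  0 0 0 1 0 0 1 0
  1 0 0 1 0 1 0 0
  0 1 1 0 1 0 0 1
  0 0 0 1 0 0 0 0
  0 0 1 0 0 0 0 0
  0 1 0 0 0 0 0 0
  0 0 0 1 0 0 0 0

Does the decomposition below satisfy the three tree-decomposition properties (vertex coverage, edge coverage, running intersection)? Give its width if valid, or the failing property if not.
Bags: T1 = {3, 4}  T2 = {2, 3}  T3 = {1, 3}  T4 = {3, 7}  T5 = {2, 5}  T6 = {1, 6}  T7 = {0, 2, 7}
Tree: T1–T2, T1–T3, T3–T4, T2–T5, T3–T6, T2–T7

No — bags containing vertex 7 are not connected in the tree.

A tree decomposition must satisfy three properties: every vertex lies in some bag; for every edge, both endpoints lie together in some bag; and for every vertex, the bags containing it form a connected subtree. Here bags containing vertex 7 are not connected in the tree, so the decomposition is invalid.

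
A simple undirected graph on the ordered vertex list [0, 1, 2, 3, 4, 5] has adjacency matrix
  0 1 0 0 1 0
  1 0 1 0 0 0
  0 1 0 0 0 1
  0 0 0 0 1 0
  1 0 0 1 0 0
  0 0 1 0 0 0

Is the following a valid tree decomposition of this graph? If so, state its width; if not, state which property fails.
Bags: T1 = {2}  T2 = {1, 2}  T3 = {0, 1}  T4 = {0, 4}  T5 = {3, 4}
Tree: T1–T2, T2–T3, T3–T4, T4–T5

A tree decomposition must satisfy three properties: every vertex lies in some bag; for every edge, both endpoints lie together in some bag; and for every vertex, the bags containing it form a connected subtree. Here vertex 5 appears in no bag, so the decomposition is invalid.

No — vertex 5 appears in no bag.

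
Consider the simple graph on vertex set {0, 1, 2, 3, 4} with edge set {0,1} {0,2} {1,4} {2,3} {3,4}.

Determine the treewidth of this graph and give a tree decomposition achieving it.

Every bag has size at most 3, so the width is 3 − 1 = 2 and tw(G) ≤ 2. The edges 1–4–3–2–0–1 form a cycle, so G is not a tree and its treewidth is at least 2. Therefore the treewidth is 2.

Treewidth 2.
One optimal decomposition is:
Bags: B1 = {1, 3, 4}  B2 = {1, 2, 3}  B3 = {0, 1, 2}
Tree: B1–B2, B2–B3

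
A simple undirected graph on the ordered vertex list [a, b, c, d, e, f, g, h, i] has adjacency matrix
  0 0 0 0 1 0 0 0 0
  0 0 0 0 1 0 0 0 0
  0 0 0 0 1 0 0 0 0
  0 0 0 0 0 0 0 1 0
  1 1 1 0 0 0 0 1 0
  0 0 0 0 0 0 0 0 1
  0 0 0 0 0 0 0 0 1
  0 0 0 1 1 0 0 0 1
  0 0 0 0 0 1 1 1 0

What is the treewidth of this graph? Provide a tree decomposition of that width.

Treewidth 1.
Bags: B1 = {e, h}  B2 = {h, i}  B3 = {a, e}  B4 = {f, i}  B5 = {d, h}  B6 = {b, e}  B7 = {g, i}  B8 = {c, e}
Tree: B1–B2, B1–B3, B2–B4, B2–B5, B3–B6, B2–B7, B1–B8

Each bag holds 2 vertices, so the decomposition has width 1, which upper-bounds the treewidth. G has an edge, so its treewidth is at least 1. Combining the bounds, tw(G) = 1.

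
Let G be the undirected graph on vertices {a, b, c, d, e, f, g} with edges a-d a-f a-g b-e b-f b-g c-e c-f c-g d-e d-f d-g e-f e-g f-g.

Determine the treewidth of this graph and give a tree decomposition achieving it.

Treewidth 3.
Bags: B1 = {d, e, f, g}  B2 = {b, e, f, g}  B3 = {c, e, f, g}  B4 = {a, d, f, g}
Tree: B1–B2, B2–B3, B1–B4

Every bag has size at most 4, so the width is 4 − 1 = 3 and tw(G) ≤ 3. Conversely, {d, e, f, g} is a clique of size 4, and the vertices of any clique must share a bag in every tree decomposition; so some bag has ≥ 4 vertices and tw(G) ≥ 3. Hence tw(G) = 3 exactly.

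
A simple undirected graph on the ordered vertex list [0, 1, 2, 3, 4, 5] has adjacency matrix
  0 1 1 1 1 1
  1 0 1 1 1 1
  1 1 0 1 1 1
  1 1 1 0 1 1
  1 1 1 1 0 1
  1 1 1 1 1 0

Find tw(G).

5

A width-5 tree decomposition is:
Bags: B1 = {0, 1, 2, 3, 4, 5}
Tree: (single bag)
A single bag containing all 6 vertices is trivially a valid decomposition of width 5. On the other hand G contains the 6-clique {0, 1, 2, 3, 4, 5}. A clique must lie in a single bag of any decomposition, so no decomposition can have width below 5. The upper and lower bounds meet at 5, so that is the treewidth.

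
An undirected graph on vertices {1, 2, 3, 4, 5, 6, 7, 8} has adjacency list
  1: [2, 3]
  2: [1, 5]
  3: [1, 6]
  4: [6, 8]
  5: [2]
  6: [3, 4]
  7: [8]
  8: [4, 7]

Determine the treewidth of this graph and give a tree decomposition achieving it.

Each bag holds 2 vertices, so the decomposition has width 1, which upper-bounds the treewidth. Any graph with an edge has treewidth ≥ 1, and G has the edge 7–8. Therefore the treewidth is 1.

Treewidth 1.
Bags: B1 = {7, 8}  B2 = {4, 8}  B3 = {4, 6}  B4 = {3, 6}  B5 = {1, 3}  B6 = {1, 2}  B7 = {2, 5}
Tree: B1–B2, B2–B3, B3–B4, B4–B5, B5–B6, B6–B7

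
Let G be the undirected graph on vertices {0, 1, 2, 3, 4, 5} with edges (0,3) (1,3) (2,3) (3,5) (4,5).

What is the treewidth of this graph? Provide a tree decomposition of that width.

Treewidth 1.
Bags: B1 = {2, 3}  B2 = {1, 3}  B3 = {3, 5}  B4 = {0, 3}  B5 = {4, 5}
Tree: B1–B2, B2–B3, B3–B4, B3–B5

Each bag holds 2 vertices, so the decomposition has width 1, which upper-bounds the treewidth. Any graph with an edge has treewidth ≥ 1, and G has the edge 3–2. Combining the bounds, tw(G) = 1.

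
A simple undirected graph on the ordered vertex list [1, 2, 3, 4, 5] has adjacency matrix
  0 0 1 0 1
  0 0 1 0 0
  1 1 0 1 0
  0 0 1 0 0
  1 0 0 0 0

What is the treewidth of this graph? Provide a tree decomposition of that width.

Treewidth 1.
One such decomposition:
Bags: B1 = {1, 5}  B2 = {1, 3}  B3 = {3, 4}  B4 = {2, 3}
Tree: B1–B2, B2–B3, B3–B4

Each bag holds 2 vertices, so the decomposition has width 1, which upper-bounds the treewidth. G has an edge, so its treewidth is at least 1. The upper and lower bounds meet at 1, so that is the treewidth.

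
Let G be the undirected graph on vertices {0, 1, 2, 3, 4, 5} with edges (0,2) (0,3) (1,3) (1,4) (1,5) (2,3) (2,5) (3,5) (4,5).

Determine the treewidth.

2

A width-2 tree decomposition is:
Bags: B1 = {2, 3, 5}  B2 = {1, 3, 5}  B3 = {0, 2, 3}  B4 = {1, 4, 5}
Tree: B1–B2, B1–B3, B2–B4
Each bag holds 3 vertices, so the decomposition has width 2, which upper-bounds the treewidth. Conversely, {1, 3, 5} is a clique of size 3, and the vertices of any clique must share a bag in every tree decomposition; so some bag has ≥ 3 vertices and tw(G) ≥ 2. Hence tw(G) = 2 exactly.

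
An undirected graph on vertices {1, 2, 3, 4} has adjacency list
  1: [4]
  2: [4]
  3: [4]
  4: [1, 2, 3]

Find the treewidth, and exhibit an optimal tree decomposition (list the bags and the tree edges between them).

Treewidth 1.
One such decomposition:
Bags: B1 = {3, 4}  B2 = {2, 4}  B3 = {1, 4}
Tree: B1–B2, B2–B3

The largest bag has 2 vertices, giving width 1; this decomposition certifies tw(G) ≤ 1. G has an edge, so its treewidth is at least 1. Combining the bounds, tw(G) = 1.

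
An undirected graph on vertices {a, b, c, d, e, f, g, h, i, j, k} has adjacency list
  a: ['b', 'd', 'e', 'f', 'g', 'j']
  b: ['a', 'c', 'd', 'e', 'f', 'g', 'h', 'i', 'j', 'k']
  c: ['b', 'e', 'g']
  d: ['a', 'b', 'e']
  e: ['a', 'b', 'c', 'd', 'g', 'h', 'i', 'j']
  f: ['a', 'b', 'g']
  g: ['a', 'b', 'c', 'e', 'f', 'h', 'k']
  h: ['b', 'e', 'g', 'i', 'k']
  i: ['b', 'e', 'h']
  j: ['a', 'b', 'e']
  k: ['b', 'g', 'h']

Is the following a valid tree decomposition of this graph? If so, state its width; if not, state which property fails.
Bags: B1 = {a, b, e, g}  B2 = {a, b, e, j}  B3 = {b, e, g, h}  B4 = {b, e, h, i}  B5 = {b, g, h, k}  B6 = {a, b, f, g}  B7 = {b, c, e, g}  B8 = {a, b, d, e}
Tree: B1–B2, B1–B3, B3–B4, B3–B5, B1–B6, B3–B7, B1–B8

Vertex coverage: the bags together contain {a, b, c, d, e, f, g, h, i, j, k}, the full vertex set. Edge coverage: each edge of G has both endpoints in at least one bag. Running intersection: for every vertex, the bags containing it form a connected subtree. All three properties hold, so this is a valid tree decomposition of width max|bag| − 1 = 3, and hence tw(G) ≤ 3.

Yes; width 3.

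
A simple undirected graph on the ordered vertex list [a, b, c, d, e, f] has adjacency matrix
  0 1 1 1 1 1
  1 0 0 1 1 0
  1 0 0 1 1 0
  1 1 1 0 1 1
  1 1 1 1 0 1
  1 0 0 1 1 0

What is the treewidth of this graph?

A width-3 tree decomposition is:
Bags: B1 = {a, b, d, e}  B2 = {a, c, d, e}  B3 = {a, d, e, f}
Tree: B1–B2, B2–B3
Every bag has size at most 4, so the width is 4 − 1 = 3 and tw(G) ≤ 3. On the other hand G contains the 4-clique {a, c, d, e}. A clique must lie in a single bag of any decomposition, so no decomposition can have width below 3. The upper and lower bounds meet at 3, so that is the treewidth.

3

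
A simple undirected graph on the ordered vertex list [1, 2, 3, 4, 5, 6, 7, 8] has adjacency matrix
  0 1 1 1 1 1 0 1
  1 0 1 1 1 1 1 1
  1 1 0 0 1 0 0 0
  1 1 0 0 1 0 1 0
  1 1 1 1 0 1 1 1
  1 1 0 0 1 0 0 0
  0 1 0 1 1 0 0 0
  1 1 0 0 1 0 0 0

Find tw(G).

3

A width-3 tree decomposition is:
Bags: B1 = {1, 2, 3, 5}  B2 = {1, 2, 5, 8}  B3 = {1, 2, 5, 6}  B4 = {1, 2, 4, 5}  B5 = {2, 4, 5, 7}
Tree: B1–B2, B1–B3, B1–B4, B4–B5
Every bag has size at most 4, so the width is 4 − 1 = 3 and tw(G) ≤ 3. For the lower bound, the 4 vertices {1, 2, 5, 8} are pairwise adjacent, and any tree decomposition puts a clique entirely inside one bag — forcing width ≥ 3. Combining the bounds, tw(G) = 3.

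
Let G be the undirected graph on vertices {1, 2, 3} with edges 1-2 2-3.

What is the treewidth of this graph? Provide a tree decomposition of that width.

Each bag holds 2 vertices, so the decomposition has width 1, which upper-bounds the treewidth. Since G has at least one edge (e.g. 2–1), it is not an edgeless graph, so tw(G) ≥ 1. Therefore the treewidth is 1.

Treewidth 1.
One optimal decomposition is:
Bags: B1 = {1, 2}  B2 = {2, 3}
Tree: B1–B2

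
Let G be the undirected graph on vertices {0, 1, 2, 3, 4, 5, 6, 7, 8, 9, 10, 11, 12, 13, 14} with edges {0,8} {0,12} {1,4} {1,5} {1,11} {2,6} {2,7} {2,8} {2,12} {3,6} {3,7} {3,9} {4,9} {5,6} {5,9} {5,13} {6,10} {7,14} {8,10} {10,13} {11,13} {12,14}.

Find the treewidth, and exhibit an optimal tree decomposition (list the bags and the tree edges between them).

Treewidth 3.
One such decomposition:
Bags: B1 = {1, 4, 9, 11}  B2 = {1, 5, 9, 11}  B3 = {5, 9, 11, 13}  B4 = {3, 5, 9, 13}  B5 = {3, 5, 6, 13}  B6 = {3, 6, 10, 13}  B7 = {3, 6, 7, 10}  B8 = {2, 6, 7, 10}  B9 = {2, 7, 8, 10}  B10 = {2, 7, 8, 14}  B11 = {2, 8, 12, 14}  B12 = {0, 8, 12, 14}
Tree: B1–B2, B2–B3, B3–B4, B4–B5, B5–B6, B6–B7, B7–B8, B8–B9, B9–B10, B10–B11, B11–B12

Every bag has size at most 4, so the width is 4 − 1 = 3 and tw(G) ≤ 3. For the lower bound: the 4 vertex sets {1,4,11}, {9}, {5}, {3,6,10,13} are disjoint, each induces a connected subgraph, and every pair is joined by at least one edge of G. Contracting each set to a single vertex therefore yields K_{4} as a minor, and since treewidth is minor-monotone, tw(G) ≥ tw(K_{4}) = 3. The upper and lower bounds meet at 3, so that is the treewidth.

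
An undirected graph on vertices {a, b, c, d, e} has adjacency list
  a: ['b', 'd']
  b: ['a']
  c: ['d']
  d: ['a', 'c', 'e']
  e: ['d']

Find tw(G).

1

A width-1 tree decomposition is:
Bags: B1 = {a, d}  B2 = {c, d}  B3 = {d, e}  B4 = {a, b}
Tree: B1–B2, B2–B3, B1–B4
Every bag has size at most 2, so the width is 2 − 1 = 1 and tw(G) ≤ 1. Any graph with an edge has treewidth ≥ 1, and G has the edge d–a. Hence tw(G) = 1 exactly.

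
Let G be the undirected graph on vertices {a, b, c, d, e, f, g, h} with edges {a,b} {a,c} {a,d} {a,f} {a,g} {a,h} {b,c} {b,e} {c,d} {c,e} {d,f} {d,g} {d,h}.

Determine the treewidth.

A width-2 tree decomposition is:
Bags: B1 = {a, d, h}  B2 = {a, c, d}  B3 = {a, d, f}  B4 = {a, b, c}  B5 = {a, d, g}  B6 = {b, c, e}
Tree: B1–B2, B2–B3, B2–B4, B1–B5, B4–B6
Each bag holds 3 vertices, so the decomposition has width 2, which upper-bounds the treewidth. Conversely, {b, c, e} is a clique of size 3, and the vertices of any clique must share a bag in every tree decomposition; so some bag has ≥ 3 vertices and tw(G) ≥ 2. The upper and lower bounds meet at 2, so that is the treewidth.

2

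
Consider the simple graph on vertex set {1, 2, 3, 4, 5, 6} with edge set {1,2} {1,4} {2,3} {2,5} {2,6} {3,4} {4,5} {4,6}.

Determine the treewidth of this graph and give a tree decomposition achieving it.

The largest bag has 3 vertices, giving width 2; this decomposition certifies tw(G) ≤ 2. The edges 2–1–4–5–2 form a cycle, so G is not a tree and its treewidth is at least 2. The upper and lower bounds meet at 2, so that is the treewidth.

Treewidth 2.
One such decomposition:
Bags: B1 = {1, 2, 4}  B2 = {2, 4, 5}  B3 = {2, 3, 4}  B4 = {2, 4, 6}
Tree: B1–B2, B2–B3, B3–B4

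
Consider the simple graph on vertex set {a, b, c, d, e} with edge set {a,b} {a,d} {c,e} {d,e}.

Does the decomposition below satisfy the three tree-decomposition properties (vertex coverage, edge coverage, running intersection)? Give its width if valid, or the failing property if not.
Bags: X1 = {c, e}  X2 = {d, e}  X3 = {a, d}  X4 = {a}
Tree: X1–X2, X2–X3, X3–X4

No — vertex b appears in no bag.

A tree decomposition must satisfy three properties: every vertex lies in some bag; for every edge, both endpoints lie together in some bag; and for every vertex, the bags containing it form a connected subtree. Here vertex b appears in no bag, so the decomposition is invalid.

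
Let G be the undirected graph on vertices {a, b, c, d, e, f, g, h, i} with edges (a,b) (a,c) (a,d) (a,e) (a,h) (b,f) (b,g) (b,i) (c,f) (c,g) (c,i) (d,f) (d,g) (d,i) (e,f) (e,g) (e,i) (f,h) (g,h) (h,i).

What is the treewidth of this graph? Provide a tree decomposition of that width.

Treewidth 4.
One such decomposition:
Bags: B1 = {a, d, f, g, i}  B2 = {a, b, f, g, i}  B3 = {a, e, f, g, i}  B4 = {a, f, g, h, i}  B5 = {a, c, f, g, i}
Tree: B1–B2, B2–B3, B3–B4, B4–B5

Each bag holds 5 vertices, so the decomposition has width 4, which upper-bounds the treewidth. For the lower bound: the 5 vertex sets {d,g}, {a,b}, {e,i}, {f}, {h} are disjoint, each induces a connected subgraph, and every pair is joined by at least one edge of G. Contracting each set to a single vertex therefore yields K_{5} as a minor, and since treewidth is minor-monotone, tw(G) ≥ tw(K_{5}) = 4. The upper and lower bounds meet at 4, so that is the treewidth.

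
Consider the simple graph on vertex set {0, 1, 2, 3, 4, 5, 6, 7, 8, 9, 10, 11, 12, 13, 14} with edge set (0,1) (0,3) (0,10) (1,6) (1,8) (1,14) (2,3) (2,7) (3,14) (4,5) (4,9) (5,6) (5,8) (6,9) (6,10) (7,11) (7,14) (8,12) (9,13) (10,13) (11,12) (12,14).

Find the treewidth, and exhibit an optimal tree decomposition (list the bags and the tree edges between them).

Treewidth 3.
One optimal decomposition is:
Bags: B1 = {2, 7, 11, 12}  B2 = {2, 7, 12, 14}  B3 = {2, 3, 12, 14}  B4 = {3, 8, 12, 14}  B5 = {1, 3, 8, 14}  B6 = {0, 1, 3, 8}  B7 = {0, 1, 5, 8}  B8 = {0, 1, 5, 6}  B9 = {0, 5, 6, 10}  B10 = {4, 5, 6, 10}  B11 = {4, 6, 9, 10}  B12 = {4, 9, 10, 13}
Tree: B1–B2, B2–B3, B3–B4, B4–B5, B5–B6, B6–B7, B7–B8, B8–B9, B9–B10, B10–B11, B11–B12

Each bag holds 4 vertices, so the decomposition has width 3, which upper-bounds the treewidth. For the lower bound: the 4 vertex sets {2,7,11}, {12}, {14}, {0,1,3,8} are disjoint, each induces a connected subgraph, and every pair is joined by at least one edge of G. Contracting each set to a single vertex therefore yields K_{4} as a minor, and since treewidth is minor-monotone, tw(G) ≥ tw(K_{4}) = 3. Hence tw(G) = 3 exactly.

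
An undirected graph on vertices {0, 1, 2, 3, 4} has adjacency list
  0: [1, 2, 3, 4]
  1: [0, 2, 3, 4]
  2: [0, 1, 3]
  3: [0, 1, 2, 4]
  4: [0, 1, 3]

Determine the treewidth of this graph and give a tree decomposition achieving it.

Treewidth 3.
Bags: B1 = {0, 1, 3, 4}  B2 = {0, 1, 2, 3}
Tree: B1–B2

Every bag has size at most 4, so the width is 4 − 1 = 3 and tw(G) ≤ 3. For the lower bound, the 4 vertices {0, 1, 2, 3} are pairwise adjacent, and any tree decomposition puts a clique entirely inside one bag — forcing width ≥ 3. The upper and lower bounds meet at 3, so that is the treewidth.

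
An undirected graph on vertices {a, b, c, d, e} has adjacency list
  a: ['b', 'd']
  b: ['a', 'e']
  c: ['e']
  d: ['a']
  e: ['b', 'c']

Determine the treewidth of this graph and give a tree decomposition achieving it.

Every bag has size at most 2, so the width is 2 − 1 = 1 and tw(G) ≤ 1. Any graph with an edge has treewidth ≥ 1, and G has the edge d–a. The upper and lower bounds meet at 1, so that is the treewidth.

Treewidth 1.
One optimal decomposition is:
Bags: B1 = {a, d}  B2 = {a, b}  B3 = {b, e}  B4 = {c, e}
Tree: B1–B2, B2–B3, B3–B4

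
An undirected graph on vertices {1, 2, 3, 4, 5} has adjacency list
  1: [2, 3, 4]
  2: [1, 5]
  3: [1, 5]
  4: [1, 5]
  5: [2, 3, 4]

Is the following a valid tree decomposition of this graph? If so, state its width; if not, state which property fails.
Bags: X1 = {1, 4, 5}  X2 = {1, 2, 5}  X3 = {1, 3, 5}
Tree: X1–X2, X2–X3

Yes; width 2.

Vertex coverage: the bags together contain {1, 2, 3, 4, 5}, the full vertex set. Edge coverage: each edge of G has both endpoints in at least one bag. Running intersection: for every vertex, the bags containing it form a connected subtree. All three properties hold, so this is a valid tree decomposition of width max|bag| − 1 = 2, and hence tw(G) ≤ 2.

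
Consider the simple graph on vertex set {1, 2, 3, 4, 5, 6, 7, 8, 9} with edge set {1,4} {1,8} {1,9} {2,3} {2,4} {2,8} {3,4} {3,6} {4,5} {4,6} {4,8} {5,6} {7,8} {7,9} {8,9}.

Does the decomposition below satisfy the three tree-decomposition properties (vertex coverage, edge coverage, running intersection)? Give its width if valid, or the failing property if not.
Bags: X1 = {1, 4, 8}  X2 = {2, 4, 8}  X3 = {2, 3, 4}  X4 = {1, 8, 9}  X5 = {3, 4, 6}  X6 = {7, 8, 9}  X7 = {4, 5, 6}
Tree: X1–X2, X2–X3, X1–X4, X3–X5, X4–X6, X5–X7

Yes; width 2.

Checking the three conditions: (i) the bags cover all of {1, 2, 3, 4, 5, 6, 7, 8, 9}; (ii) for each edge, some bag contains both endpoints; (iii) the bags containing any fixed vertex form a subtree. All hold, so the decomposition is valid with width 3 − 1 = 2.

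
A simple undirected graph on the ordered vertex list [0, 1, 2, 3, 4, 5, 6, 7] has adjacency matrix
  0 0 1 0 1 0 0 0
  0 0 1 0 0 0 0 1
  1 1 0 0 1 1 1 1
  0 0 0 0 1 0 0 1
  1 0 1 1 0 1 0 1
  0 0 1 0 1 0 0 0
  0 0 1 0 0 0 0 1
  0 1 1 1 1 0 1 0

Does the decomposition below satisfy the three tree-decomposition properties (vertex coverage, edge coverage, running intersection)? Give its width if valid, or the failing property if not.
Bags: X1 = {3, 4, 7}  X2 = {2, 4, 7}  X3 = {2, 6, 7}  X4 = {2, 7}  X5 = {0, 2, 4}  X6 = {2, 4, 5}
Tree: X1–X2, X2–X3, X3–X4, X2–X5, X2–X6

A tree decomposition must satisfy three properties: every vertex lies in some bag; for every edge, both endpoints lie together in some bag; and for every vertex, the bags containing it form a connected subtree. Here vertex 1 appears in no bag, so the decomposition is invalid.

No — vertex 1 appears in no bag.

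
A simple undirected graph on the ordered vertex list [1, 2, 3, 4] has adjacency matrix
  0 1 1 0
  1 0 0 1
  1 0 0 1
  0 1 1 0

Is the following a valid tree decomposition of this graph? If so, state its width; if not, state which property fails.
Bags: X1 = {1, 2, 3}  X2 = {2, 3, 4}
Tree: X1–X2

Every vertex of G appears in some bag (union = {1, 2, 3, 4}); every edge is covered by a bag; and for each vertex v the set of bags containing v is connected in the bag tree. The decomposition is therefore valid. The largest bag has 3 vertices, so the width is 2.

Yes; width 2.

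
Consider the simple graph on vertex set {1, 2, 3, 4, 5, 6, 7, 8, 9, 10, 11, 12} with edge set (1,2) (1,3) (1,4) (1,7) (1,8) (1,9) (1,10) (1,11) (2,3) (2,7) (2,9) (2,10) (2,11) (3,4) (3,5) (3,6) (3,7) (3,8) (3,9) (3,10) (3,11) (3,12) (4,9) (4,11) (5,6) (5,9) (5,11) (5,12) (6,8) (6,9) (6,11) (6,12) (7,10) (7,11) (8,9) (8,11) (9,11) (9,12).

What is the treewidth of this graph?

4

A width-4 tree decomposition is:
Bags: B1 = {1, 3, 8, 9, 11}  B2 = {3, 6, 8, 9, 11}  B3 = {1, 2, 3, 9, 11}  B4 = {1, 2, 3, 7, 11}  B5 = {1, 3, 4, 9, 11}  B6 = {1, 2, 3, 7, 10}  B7 = {3, 5, 6, 9, 11}  B8 = {3, 5, 6, 9, 12}
Tree: B1–B2, B1–B3, B3–B4, B3–B5, B4–B6, B2–B7, B7–B8
Every bag has size at most 5, so the width is 5 − 1 = 4 and tw(G) ≤ 4. For the lower bound, the 5 vertices {1, 3, 8, 9, 11} are pairwise adjacent, and any tree decomposition puts a clique entirely inside one bag — forcing width ≥ 4. Hence tw(G) = 4 exactly.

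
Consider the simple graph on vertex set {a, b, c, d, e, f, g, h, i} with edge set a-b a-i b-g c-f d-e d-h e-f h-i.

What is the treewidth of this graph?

A width-1 tree decomposition is:
Bags: B1 = {b, g}  B2 = {a, b}  B3 = {a, i}  B4 = {h, i}  B5 = {d, h}  B6 = {d, e}  B7 = {e, f}  B8 = {c, f}
Tree: B1–B2, B2–B3, B3–B4, B4–B5, B5–B6, B6–B7, B7–B8
The largest bag has 2 vertices, giving width 1; this decomposition certifies tw(G) ≤ 1. Any graph with an edge has treewidth ≥ 1, and G has the edge g–b. Therefore the treewidth is 1.

1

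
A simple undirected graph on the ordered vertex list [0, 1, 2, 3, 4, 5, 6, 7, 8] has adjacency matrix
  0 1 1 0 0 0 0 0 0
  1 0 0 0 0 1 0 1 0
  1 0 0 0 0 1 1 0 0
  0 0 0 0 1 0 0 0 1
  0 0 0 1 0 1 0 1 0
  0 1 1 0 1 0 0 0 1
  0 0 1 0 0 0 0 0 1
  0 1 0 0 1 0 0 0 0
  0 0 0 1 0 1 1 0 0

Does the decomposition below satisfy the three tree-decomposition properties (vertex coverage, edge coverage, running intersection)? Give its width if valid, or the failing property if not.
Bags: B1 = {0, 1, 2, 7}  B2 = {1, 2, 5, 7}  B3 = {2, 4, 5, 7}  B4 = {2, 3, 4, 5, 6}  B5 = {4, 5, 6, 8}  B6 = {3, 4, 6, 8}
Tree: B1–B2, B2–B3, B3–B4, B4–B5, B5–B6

A tree decomposition must satisfy three properties: every vertex lies in some bag; for every edge, both endpoints lie together in some bag; and for every vertex, the bags containing it form a connected subtree. Here bags containing vertex 3 are not connected in the tree, so the decomposition is invalid.

No — bags containing vertex 3 are not connected in the tree.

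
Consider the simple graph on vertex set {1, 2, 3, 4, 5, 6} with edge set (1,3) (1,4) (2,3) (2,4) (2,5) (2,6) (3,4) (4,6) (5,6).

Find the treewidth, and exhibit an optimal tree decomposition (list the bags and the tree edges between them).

Treewidth 2.
Bags: B1 = {2, 5, 6}  B2 = {2, 4, 6}  B3 = {2, 3, 4}  B4 = {1, 3, 4}
Tree: B1–B2, B2–B3, B3–B4

Every bag has size at most 3, so the width is 3 − 1 = 2 and tw(G) ≤ 2. On the other hand G contains the 3-clique {1, 3, 4}. A clique must lie in a single bag of any decomposition, so no decomposition can have width below 2. Hence tw(G) = 2 exactly.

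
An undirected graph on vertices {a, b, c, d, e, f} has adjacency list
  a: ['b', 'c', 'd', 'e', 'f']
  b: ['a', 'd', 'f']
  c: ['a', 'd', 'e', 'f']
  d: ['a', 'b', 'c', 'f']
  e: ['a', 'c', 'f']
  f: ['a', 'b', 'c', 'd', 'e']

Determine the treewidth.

A width-3 tree decomposition is:
Bags: B1 = {a, b, d, f}  B2 = {a, c, d, f}  B3 = {a, c, e, f}
Tree: B1–B2, B2–B3
Every bag has size at most 4, so the width is 4 − 1 = 3 and tw(G) ≤ 3. Conversely, {a, c, d, f} is a clique of size 4, and the vertices of any clique must share a bag in every tree decomposition; so some bag has ≥ 4 vertices and tw(G) ≥ 3. Therefore the treewidth is 3.

3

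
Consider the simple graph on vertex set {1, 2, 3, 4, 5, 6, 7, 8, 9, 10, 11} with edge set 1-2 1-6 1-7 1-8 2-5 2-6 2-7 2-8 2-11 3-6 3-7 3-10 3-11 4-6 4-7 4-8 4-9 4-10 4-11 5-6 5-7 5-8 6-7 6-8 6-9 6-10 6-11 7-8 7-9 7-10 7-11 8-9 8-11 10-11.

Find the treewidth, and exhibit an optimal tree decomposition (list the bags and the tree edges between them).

Treewidth 4.
One optimal decomposition is:
Bags: B1 = {2, 6, 7, 8, 11}  B2 = {4, 6, 7, 8, 11}  B3 = {4, 6, 7, 10, 11}  B4 = {2, 5, 6, 7, 8}  B5 = {3, 6, 7, 10, 11}  B6 = {4, 6, 7, 8, 9}  B7 = {1, 2, 6, 7, 8}
Tree: B1–B2, B2–B3, B1–B4, B3–B5, B2–B6, B4–B7

Each bag holds 5 vertices, so the decomposition has width 4, which upper-bounds the treewidth. Conversely, {4, 6, 7, 8, 9} is a clique of size 5, and the vertices of any clique must share a bag in every tree decomposition; so some bag has ≥ 5 vertices and tw(G) ≥ 4. Therefore the treewidth is 4.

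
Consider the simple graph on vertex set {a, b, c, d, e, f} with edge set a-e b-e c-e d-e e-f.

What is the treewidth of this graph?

1

A width-1 tree decomposition is:
Bags: B1 = {d, e}  B2 = {c, e}  B3 = {a, e}  B4 = {e, f}  B5 = {b, e}
Tree: B1–B2, B1–B3, B1–B4, B3–B5
Every bag has size at most 2, so the width is 2 − 1 = 1 and tw(G) ≤ 1. Since G has at least one edge (e.g. e–d), it is not an edgeless graph, so tw(G) ≥ 1. Hence tw(G) = 1 exactly.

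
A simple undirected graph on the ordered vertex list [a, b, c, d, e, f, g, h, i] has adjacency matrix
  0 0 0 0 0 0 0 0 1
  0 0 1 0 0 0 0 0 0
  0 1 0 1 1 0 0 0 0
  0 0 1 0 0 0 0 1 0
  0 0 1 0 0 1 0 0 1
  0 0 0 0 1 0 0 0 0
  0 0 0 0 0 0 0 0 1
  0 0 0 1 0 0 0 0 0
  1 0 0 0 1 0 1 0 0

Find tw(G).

1

A width-1 tree decomposition is:
Bags: B1 = {e, i}  B2 = {c, e}  B3 = {b, c}  B4 = {c, d}  B5 = {e, f}  B6 = {a, i}  B7 = {g, i}  B8 = {d, h}
Tree: B1–B2, B2–B3, B2–B4, B2–B5, B1–B6, B6–B7, B4–B8
The largest bag has 2 vertices, giving width 1; this decomposition certifies tw(G) ≤ 1. Any graph with an edge has treewidth ≥ 1, and G has the edge e–i. Hence tw(G) = 1 exactly.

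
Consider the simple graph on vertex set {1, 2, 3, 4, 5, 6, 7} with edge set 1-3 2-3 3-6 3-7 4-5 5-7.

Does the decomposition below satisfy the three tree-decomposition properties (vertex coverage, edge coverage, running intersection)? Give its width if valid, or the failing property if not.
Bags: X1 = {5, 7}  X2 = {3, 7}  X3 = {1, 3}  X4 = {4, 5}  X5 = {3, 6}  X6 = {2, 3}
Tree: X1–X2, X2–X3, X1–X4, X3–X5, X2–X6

Vertex coverage: the bags together contain {1, 2, 3, 4, 5, 6, 7}, the full vertex set. Edge coverage: each edge of G has both endpoints in at least one bag. Running intersection: for every vertex, the bags containing it form a connected subtree. All three properties hold, so this is a valid tree decomposition of width max|bag| − 1 = 1, and hence tw(G) ≤ 1.

Yes; width 1.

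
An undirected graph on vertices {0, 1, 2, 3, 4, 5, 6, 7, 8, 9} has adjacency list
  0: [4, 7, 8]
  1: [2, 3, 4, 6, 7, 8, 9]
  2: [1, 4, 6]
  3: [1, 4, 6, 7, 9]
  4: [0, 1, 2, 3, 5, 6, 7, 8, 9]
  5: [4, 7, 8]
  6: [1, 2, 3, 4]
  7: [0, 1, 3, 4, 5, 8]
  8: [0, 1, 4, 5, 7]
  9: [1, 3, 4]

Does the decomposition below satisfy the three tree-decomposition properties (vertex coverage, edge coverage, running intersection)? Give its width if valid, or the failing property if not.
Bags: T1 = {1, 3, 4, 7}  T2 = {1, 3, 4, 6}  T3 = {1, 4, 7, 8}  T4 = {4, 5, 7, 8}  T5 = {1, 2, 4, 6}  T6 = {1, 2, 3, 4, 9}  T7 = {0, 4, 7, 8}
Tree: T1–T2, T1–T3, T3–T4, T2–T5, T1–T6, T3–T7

A tree decomposition must satisfy three properties: every vertex lies in some bag; for every edge, both endpoints lie together in some bag; and for every vertex, the bags containing it form a connected subtree. Here bags containing vertex 2 are not connected in the tree, so the decomposition is invalid.

No — bags containing vertex 2 are not connected in the tree.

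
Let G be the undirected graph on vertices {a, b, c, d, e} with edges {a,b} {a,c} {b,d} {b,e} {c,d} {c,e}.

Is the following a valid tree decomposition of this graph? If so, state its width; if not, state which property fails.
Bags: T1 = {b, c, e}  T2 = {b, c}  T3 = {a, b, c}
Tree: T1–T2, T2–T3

A tree decomposition must satisfy three properties: every vertex lies in some bag; for every edge, both endpoints lie together in some bag; and for every vertex, the bags containing it form a connected subtree. Here vertex d appears in no bag, so the decomposition is invalid.

No — vertex d appears in no bag.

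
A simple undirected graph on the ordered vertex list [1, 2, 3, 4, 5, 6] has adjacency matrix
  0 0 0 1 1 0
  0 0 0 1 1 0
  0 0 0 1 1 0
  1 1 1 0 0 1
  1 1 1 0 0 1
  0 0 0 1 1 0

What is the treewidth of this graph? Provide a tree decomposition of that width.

The largest bag has 3 vertices, giving width 2; this decomposition certifies tw(G) ≤ 2. For the lower bound, G contains the cycle 2–4–1–5–2, so G is not a forest; only forests have treewidth ≤ 1, hence tw(G) ≥ 2. Hence tw(G) = 2 exactly.

Treewidth 2.
Bags: B1 = {2, 4, 5}  B2 = {1, 4, 5}  B3 = {3, 4, 5}  B4 = {4, 5, 6}
Tree: B1–B2, B2–B3, B3–B4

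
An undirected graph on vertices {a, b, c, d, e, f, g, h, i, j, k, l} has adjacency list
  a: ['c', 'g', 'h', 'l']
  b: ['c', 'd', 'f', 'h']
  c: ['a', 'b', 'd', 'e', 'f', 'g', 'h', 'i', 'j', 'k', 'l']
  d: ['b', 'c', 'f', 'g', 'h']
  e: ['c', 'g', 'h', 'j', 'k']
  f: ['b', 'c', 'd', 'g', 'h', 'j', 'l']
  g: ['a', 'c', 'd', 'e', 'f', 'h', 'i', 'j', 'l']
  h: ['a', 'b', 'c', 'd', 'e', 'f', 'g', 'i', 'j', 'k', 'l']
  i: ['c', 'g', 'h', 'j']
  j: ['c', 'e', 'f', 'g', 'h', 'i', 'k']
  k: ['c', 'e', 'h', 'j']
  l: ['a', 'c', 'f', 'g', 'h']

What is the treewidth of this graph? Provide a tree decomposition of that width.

Treewidth 4.
Bags: B1 = {c, f, g, h, j}  B2 = {c, g, h, i, j}  B3 = {c, d, f, g, h}  B4 = {c, f, g, h, l}  B5 = {b, c, d, f, h}  B6 = {c, e, g, h, j}  B7 = {c, e, h, j, k}  B8 = {a, c, g, h, l}
Tree: B1–B2, B1–B3, B3–B4, B3–B5, B2–B6, B6–B7, B4–B8

Each bag holds 5 vertices, so the decomposition has width 4, which upper-bounds the treewidth. Conversely, {a, c, g, h, l} is a clique of size 5, and the vertices of any clique must share a bag in every tree decomposition; so some bag has ≥ 5 vertices and tw(G) ≥ 4. Combining the bounds, tw(G) = 4.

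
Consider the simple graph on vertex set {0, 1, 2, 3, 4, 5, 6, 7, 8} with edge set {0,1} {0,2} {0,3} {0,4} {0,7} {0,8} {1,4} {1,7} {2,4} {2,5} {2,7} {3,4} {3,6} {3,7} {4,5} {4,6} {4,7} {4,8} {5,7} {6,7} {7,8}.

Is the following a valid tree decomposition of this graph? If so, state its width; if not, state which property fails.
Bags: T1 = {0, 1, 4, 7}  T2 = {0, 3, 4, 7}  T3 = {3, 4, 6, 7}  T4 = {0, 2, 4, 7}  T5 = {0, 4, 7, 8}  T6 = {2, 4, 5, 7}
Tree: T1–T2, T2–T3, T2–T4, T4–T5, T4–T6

Vertex coverage: the bags together contain {0, 1, 2, 3, 4, 5, 6, 7, 8}, the full vertex set. Edge coverage: each edge of G has both endpoints in at least one bag. Running intersection: for every vertex, the bags containing it form a connected subtree. All three properties hold, so this is a valid tree decomposition of width max|bag| − 1 = 3, and hence tw(G) ≤ 3.

Yes; width 3.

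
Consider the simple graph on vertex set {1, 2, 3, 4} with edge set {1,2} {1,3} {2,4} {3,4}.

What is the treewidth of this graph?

A width-2 tree decomposition is:
Bags: B1 = {1, 2, 3}  B2 = {2, 3, 4}
Tree: B1–B2
The largest bag has 3 vertices, giving width 2; this decomposition certifies tw(G) ≤ 2. Since 2–1–3–4–2 is a cycle in G, G is not acyclic. Forests are exactly the graphs of treewidth ≤ 1, so tw(G) ≥ 2. Hence tw(G) = 2 exactly.

2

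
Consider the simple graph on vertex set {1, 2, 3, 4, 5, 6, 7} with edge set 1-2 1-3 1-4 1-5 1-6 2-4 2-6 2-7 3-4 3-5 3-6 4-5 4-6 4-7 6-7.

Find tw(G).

A width-3 tree decomposition is:
Bags: B1 = {1, 3, 4, 6}  B2 = {1, 3, 4, 5}  B3 = {1, 2, 4, 6}  B4 = {2, 4, 6, 7}
Tree: B1–B2, B1–B3, B3–B4
The largest bag has 4 vertices, giving width 3; this decomposition certifies tw(G) ≤ 3. Conversely, {1, 2, 4, 6} is a clique of size 4, and the vertices of any clique must share a bag in every tree decomposition; so some bag has ≥ 4 vertices and tw(G) ≥ 3. Therefore the treewidth is 3.

3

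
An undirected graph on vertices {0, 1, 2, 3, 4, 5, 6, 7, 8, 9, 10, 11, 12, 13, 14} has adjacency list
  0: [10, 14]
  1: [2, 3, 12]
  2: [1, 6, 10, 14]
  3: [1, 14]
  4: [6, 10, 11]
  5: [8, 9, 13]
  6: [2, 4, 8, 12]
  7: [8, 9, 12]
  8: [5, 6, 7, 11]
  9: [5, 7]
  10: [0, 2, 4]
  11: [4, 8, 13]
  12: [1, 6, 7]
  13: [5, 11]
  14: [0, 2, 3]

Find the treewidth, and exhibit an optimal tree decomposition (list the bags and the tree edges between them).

Every bag has size at most 4, so the width is 4 − 1 = 3 and tw(G) ≤ 3. For the lower bound: the 4 vertex sets {0,3,14}, {1}, {2}, {4,6,10,12} are disjoint, each induces a connected subgraph, and every pair is joined by at least one edge of G. Contracting each set to a single vertex therefore yields K_{4} as a minor, and since treewidth is minor-monotone, tw(G) ≥ tw(K_{4}) = 3. Combining the bounds, tw(G) = 3.

Treewidth 3.
One optimal decomposition is:
Bags: B1 = {0, 1, 3, 14}  B2 = {0, 1, 2, 14}  B3 = {0, 1, 2, 10}  B4 = {1, 2, 10, 12}  B5 = {2, 6, 10, 12}  B6 = {4, 6, 10, 12}  B7 = {4, 6, 7, 12}  B8 = {4, 6, 7, 8}  B9 = {4, 7, 8, 11}  B10 = {7, 8, 9, 11}  B11 = {5, 8, 9, 11}  B12 = {5, 9, 11, 13}
Tree: B1–B2, B2–B3, B3–B4, B4–B5, B5–B6, B6–B7, B7–B8, B8–B9, B9–B10, B10–B11, B11–B12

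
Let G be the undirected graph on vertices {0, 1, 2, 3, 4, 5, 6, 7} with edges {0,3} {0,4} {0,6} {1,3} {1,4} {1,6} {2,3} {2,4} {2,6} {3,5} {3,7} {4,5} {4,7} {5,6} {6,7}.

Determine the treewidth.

A width-3 tree decomposition is:
Bags: B1 = {3, 4, 5, 6}  B2 = {1, 3, 4, 6}  B3 = {2, 3, 4, 6}  B4 = {0, 3, 4, 6}  B5 = {3, 4, 6, 7}
Tree: B1–B2, B2–B3, B3–B4, B4–B5
Every bag has size at most 4, so the width is 4 − 1 = 3 and tw(G) ≤ 3. For the lower bound: the 4 vertex sets {4,5}, {1,6}, {3}, {2} are disjoint, each induces a connected subgraph, and every pair is joined by at least one edge of G. Contracting each set to a single vertex therefore yields K_{4} as a minor, and since treewidth is minor-monotone, tw(G) ≥ tw(K_{4}) = 3. Hence tw(G) = 3 exactly.

3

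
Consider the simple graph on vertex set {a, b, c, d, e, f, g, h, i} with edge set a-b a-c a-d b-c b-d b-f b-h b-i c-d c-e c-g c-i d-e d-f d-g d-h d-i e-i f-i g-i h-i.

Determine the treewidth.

A width-3 tree decomposition is:
Bags: B1 = {b, d, h, i}  B2 = {b, c, d, i}  B3 = {c, d, g, i}  B4 = {c, d, e, i}  B5 = {b, d, f, i}  B6 = {a, b, c, d}
Tree: B1–B2, B2–B3, B3–B4, B2–B5, B2–B6
Every bag has size at most 4, so the width is 4 − 1 = 3 and tw(G) ≤ 3. Conversely, {a, b, c, d} is a clique of size 4, and the vertices of any clique must share a bag in every tree decomposition; so some bag has ≥ 4 vertices and tw(G) ≥ 3. The upper and lower bounds meet at 3, so that is the treewidth.

3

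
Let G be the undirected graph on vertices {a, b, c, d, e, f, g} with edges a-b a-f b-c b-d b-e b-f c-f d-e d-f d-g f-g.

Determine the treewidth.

2

A width-2 tree decomposition is:
Bags: B1 = {d, f, g}  B2 = {b, d, f}  B3 = {a, b, f}  B4 = {b, c, f}  B5 = {b, d, e}
Tree: B1–B2, B2–B3, B2–B4, B2–B5
Each bag holds 3 vertices, so the decomposition has width 2, which upper-bounds the treewidth. Conversely, {b, d, e} is a clique of size 3, and the vertices of any clique must share a bag in every tree decomposition; so some bag has ≥ 3 vertices and tw(G) ≥ 2. Hence tw(G) = 2 exactly.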